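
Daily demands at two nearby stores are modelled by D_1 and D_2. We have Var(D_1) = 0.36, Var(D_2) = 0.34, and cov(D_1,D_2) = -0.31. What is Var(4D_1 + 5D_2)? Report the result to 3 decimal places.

Var(4D_1 + 5D_2) = (4)²·Var(D_1) + (5)²·Var(D_2) + 2·(4)·(5)·cov(D_1,D_2)
= 16·0.36 + 25·0.34 + 40·-0.31 = 1.86

1.860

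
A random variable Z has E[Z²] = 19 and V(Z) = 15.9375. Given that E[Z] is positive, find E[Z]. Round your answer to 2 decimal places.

(E[Z])² = E[Z²] − V(Z) = 19 − 15.9375 = 3.0625
E[Z] = √3.0625 = 1.75

1.75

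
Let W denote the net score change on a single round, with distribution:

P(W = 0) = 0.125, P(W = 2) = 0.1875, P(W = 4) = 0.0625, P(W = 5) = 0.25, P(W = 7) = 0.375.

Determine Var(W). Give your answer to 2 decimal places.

6.13

E[W] = (0)(0.125) + (2)(0.1875) + (4)(0.0625) + (5)(0.25) + (7)(0.375) = 4.5
E[W²] = (0)²(0.125) + (2)²(0.1875) + (4)²(0.0625) + (5)²(0.25) + (7)²(0.375) = 26.375
Var(W) = E[W²] − (E[W])² = 26.375 − (4.5)² = 6.125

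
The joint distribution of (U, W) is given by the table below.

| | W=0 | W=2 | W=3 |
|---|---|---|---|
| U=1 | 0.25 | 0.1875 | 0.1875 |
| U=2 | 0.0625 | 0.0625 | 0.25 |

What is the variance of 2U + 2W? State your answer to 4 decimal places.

9.1094

E[U] = 1.375,  E[W] = 1.8125,  E[UW] = 2.6875
V(U) = 2.125 − (1.375)² = 0.234375;  V(W) = 4.9375 − (1.8125)² = 1.65234375
cov(U,W) = 2.6875 − (1.375)(1.8125) = 0.1953125
V(2U + 2W) = (2)²·0.234375 + (2)²·1.65234375 + 2·(2)·(2)·0.1953125 = 9.109375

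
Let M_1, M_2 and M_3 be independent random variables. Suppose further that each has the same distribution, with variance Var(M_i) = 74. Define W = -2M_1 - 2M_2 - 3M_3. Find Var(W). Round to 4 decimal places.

1258.0000

By independence, Var(W) = (-2)²Var(M_1) + (-2)²Var(M_2) + (-3)²Var(M_3)
= (-2)²·74 + (-2)²·74 + (-3)²·74 = 1258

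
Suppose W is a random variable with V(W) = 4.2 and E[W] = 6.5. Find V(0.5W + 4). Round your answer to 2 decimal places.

1.05

V(0.5W + 4) = (0.5)²·V(W) = 0.25·4.2 = 1.05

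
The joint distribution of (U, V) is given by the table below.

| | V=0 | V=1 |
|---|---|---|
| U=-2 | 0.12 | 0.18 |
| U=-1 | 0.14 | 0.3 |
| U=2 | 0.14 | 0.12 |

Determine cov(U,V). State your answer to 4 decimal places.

E[U] = -0.52,  E[V] = 0.6
E[UV] = -0.42
cov(U,V) = E[UV] − E[U]E[V] = -0.42 − (-0.52)(0.6) = -0.108

-0.1080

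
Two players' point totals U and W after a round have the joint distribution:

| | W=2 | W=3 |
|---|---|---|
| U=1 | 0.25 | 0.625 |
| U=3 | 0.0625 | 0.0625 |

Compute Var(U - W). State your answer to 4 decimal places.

0.7461

E[U] = 1.25,  E[W] = 2.6875,  E[UW] = 3.3125
Var(U) = 2 − (1.25)² = 0.4375;  Var(W) = 7.4375 − (2.6875)² = 0.21484375
Cov(U,W) = 3.3125 − (1.25)(2.6875) = -0.046875
Var(U - W) = (1)²·0.4375 + (-1)²·0.21484375 + 2·(1)·(-1)·-0.046875 = 0.74609375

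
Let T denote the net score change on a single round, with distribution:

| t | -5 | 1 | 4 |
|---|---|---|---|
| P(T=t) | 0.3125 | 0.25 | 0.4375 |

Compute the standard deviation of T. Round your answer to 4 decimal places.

3.8563

E[T] = (-5)(0.3125) + (1)(0.25) + (4)(0.4375) = 0.4375
E[T²] = (-5)²(0.3125) + (1)²(0.25) + (4)²(0.4375) = 15.0625
Var(T) = E[T²] − (E[T])² = 15.0625 − (0.4375)² = 14.87109375
sd(T) = √14.87109375 ≈ 3.8563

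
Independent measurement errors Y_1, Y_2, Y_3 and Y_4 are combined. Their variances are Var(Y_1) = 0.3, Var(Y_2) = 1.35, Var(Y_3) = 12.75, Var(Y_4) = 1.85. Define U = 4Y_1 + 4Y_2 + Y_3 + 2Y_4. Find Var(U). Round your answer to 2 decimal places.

By independence, Var(U) = (4)²Var(Y_1) + (4)²Var(Y_2) + (1)²Var(Y_3) + (2)²Var(Y_4)
= (4)²·0.3 + (4)²·1.35 + (1)²·12.75 + (2)²·1.85 = 46.55

46.55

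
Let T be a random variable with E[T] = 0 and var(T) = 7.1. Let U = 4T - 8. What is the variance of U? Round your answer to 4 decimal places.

var(4T - 8) = (4)²·var(T) = 16·7.1 = 113.6

113.6000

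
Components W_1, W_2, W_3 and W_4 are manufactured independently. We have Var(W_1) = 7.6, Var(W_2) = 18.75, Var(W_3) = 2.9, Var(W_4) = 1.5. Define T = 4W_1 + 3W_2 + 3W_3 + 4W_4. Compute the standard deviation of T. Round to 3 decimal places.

18.451

By independence, Var(T) = (4)²Var(W_1) + (3)²Var(W_2) + (3)²Var(W_3) + (4)²Var(W_4)
= (4)²·7.6 + (3)²·18.75 + (3)²·2.9 + (4)²·1.5 = 340.45
SD(T) = √340.45 ≈ 18.451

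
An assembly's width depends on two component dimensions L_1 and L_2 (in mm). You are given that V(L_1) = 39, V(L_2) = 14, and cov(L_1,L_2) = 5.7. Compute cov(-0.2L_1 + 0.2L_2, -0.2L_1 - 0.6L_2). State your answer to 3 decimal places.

0.336

cov(-0.2L_1 + 0.2L_2, -0.2L_1 - 0.6L_2) = (-0.2)(-0.2)V(L_1) + (0.2)(-0.6)V(L_2) + [(-0.2)(-0.6) + (0.2)(-0.2)]cov(L_1,L_2)
= 0.04·39 + -0.12·14 + 0.08·5.7 = 0.336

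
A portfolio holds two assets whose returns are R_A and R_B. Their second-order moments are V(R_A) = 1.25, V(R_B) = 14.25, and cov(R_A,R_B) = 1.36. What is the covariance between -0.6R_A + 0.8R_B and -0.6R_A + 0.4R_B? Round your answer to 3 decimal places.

4.031

cov(-0.6R_A + 0.8R_B, -0.6R_A + 0.4R_B) = (-0.6)(-0.6)V(R_A) + (0.8)(0.4)V(R_B) + [(-0.6)(0.4) + (0.8)(-0.6)]cov(R_A,R_B)
= 0.36·1.25 + 0.32·14.25 + -0.72·1.36 = 4.0308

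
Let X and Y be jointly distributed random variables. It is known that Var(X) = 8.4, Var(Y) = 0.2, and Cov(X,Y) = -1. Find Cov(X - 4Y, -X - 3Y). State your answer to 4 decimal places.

-7.0000

Cov(X - 4Y, -X - 3Y) = (1)(-1)Var(X) + (-4)(-3)Var(Y) + [(1)(-3) + (-4)(-1)]Cov(X,Y)
= -1·8.4 + 12·0.2 + 1·-1 = -7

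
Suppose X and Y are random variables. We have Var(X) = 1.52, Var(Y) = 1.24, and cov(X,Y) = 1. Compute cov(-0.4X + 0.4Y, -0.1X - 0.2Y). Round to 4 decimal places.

0.0016

cov(-0.4X + 0.4Y, -0.1X - 0.2Y) = (-0.4)(-0.1)Var(X) + (0.4)(-0.2)Var(Y) + [(-0.4)(-0.2) + (0.4)(-0.1)]cov(X,Y)
= 0.04·1.52 + -0.08·1.24 + 0.04·1 = 0.0016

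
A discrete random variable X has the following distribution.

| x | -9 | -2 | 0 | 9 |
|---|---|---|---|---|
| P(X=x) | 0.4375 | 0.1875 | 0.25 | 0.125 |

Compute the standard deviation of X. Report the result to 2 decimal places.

6.01

E[X] = (-9)(0.4375) + (-2)(0.1875) + (0)(0.25) + (9)(0.125) = -3.1875
E[X²] = (-9)²(0.4375) + (-2)²(0.1875) + (0)²(0.25) + (9)²(0.125) = 46.3125
Var(X) = E[X²] − (E[X])² = 46.3125 − (-3.1875)² = 36.15234375
SD(X) = √36.15234375 ≈ 6.01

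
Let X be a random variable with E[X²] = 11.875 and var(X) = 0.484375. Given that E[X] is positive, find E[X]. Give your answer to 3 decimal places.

(E[X])² = E[X²] − var(X) = 11.875 − 0.484375 = 11.390625
E[X] = √11.390625 = 3.375

3.375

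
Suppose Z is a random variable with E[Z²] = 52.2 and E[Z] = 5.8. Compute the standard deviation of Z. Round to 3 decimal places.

4.308

Var(Z) = 52.2 − (5.8)² = 18.56
SD(Z) = √18.56 ≈ 4.308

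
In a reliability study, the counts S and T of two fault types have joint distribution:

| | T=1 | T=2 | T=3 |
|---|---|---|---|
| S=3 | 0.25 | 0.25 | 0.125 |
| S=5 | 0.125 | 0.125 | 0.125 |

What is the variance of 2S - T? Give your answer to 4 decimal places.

E[S] = 3.75,  E[T] = 1.875,  E[ST] = 7.125
var(S) = 15 − (3.75)² = 0.9375;  var(T) = 4.125 − (1.875)² = 0.609375
cov(S,T) = 7.125 − (3.75)(1.875) = 0.09375
var(2S - T) = (2)²·0.9375 + (-1)²·0.609375 + 2·(2)·(-1)·0.09375 = 3.984375

3.9844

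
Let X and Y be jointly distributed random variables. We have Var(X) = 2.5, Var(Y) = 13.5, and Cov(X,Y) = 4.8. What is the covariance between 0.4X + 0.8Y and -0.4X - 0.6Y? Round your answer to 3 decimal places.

Cov(0.4X + 0.8Y, -0.4X - 0.6Y) = (0.4)(-0.4)Var(X) + (0.8)(-0.6)Var(Y) + [(0.4)(-0.6) + (0.8)(-0.4)]Cov(X,Y)
= -0.16·2.5 + -0.48·13.5 + -0.56·4.8 = -9.568

-9.568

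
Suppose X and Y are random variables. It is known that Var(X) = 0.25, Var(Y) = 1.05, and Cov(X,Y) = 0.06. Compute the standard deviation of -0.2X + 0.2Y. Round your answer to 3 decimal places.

Var(-0.2X + 0.2Y) = (-0.2)²·Var(X) + (0.2)²·Var(Y) + 2·(-0.2)·(0.2)·Cov(X,Y)
= 0.04·0.25 + 0.04·1.05 + -0.08·0.06 = 0.0472
SD(-0.2X + 0.2Y) = √0.0472 ≈ 0.217

0.217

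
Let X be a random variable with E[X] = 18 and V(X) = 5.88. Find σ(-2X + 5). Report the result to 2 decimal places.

V(-2X + 5) = (-2)²·5.88 = 23.52
σ(-2X + 5) = √23.52 ≈ 4.85

4.85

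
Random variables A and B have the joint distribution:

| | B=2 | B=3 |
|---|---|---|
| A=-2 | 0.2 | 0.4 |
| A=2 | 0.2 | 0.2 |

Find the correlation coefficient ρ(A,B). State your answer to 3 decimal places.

E[A] = -0.4,  E[B] = 2.6
E[AB] = -1.2
cov(A,B) = E[AB] − E[A]E[B] = -1.2 − (-0.4)(2.6) = -0.16
var(A) = 3.84,  var(B) = 0.24
ρ = -0.16 / √(3.84·0.24) ≈ -0.167

-0.167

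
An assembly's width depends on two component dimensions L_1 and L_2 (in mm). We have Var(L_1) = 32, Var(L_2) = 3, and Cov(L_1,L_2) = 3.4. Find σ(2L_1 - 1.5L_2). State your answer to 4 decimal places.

Var(2L_1 - 1.5L_2) = (2)²·Var(L_1) + (-1.5)²·Var(L_2) + 2·(2)·(-1.5)·Cov(L_1,L_2)
= 4·32 + 2.25·3 + -6·3.4 = 114.35
σ(2L_1 - 1.5L_2) = √114.35 ≈ 10.6935

10.6935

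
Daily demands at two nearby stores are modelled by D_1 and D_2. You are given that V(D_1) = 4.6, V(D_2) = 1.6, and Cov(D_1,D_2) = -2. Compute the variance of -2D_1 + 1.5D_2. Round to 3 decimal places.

V(-2D_1 + 1.5D_2) = (-2)²·V(D_1) + (1.5)²·V(D_2) + 2·(-2)·(1.5)·Cov(D_1,D_2)
= 4·4.6 + 2.25·1.6 + -6·-2 = 34

34.000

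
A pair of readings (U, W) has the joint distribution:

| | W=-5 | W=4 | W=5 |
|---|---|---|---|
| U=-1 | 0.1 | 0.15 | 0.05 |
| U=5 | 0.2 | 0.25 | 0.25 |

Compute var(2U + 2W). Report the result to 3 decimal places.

111.840

E[U] = 3.2,  E[W] = 1.6,  E[UW] = 5.9
var(U) = 17.8 − (3.2)² = 7.56;  var(W) = 21.4 − (1.6)² = 18.84
Cov(U,W) = 5.9 − (3.2)(1.6) = 0.78
var(2U + 2W) = (2)²·7.56 + (2)²·18.84 + 2·(2)·(2)·0.78 = 111.84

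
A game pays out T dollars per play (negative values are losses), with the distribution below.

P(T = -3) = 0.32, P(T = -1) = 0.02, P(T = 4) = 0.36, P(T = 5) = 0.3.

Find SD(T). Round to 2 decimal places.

3.51

E[T] = (-3)(0.32) + (-1)(0.02) + (4)(0.36) + (5)(0.3) = 1.96
E[T²] = (-3)²(0.32) + (-1)²(0.02) + (4)²(0.36) + (5)²(0.3) = 16.16
Var(T) = E[T²] − (E[T])² = 16.16 − (1.96)² = 12.3184
SD(T) = √12.3184 ≈ 3.51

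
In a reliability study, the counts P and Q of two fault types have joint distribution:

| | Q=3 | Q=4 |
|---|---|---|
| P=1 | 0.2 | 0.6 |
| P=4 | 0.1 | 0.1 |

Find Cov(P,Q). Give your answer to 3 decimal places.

E[P] = 1.6,  E[Q] = 3.7
E[PQ] = 5.8
Cov(P,Q) = E[PQ] − E[P]E[Q] = 5.8 − (1.6)(3.7) = -0.12

-0.120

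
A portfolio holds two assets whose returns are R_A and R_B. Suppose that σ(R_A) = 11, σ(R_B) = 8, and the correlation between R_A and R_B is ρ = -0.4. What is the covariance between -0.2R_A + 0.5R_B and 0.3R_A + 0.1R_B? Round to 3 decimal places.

Var(R_A) = (11)² = 121;  Var(R_B) = (8)² = 64
Cov(R_A,R_B) = ρ·σ(R_A)·σ(R_B) = -0.4·11·8 = -35.2
Cov(-0.2R_A + 0.5R_B, 0.3R_A + 0.1R_B) = (-0.2)(0.3)Var(R_A) + (0.5)(0.1)Var(R_B) + [(-0.2)(0.1) + (0.5)(0.3)]Cov(R_A,R_B)
= -0.06·121 + 0.05·64 + 0.13·-35.2 = -8.636

-8.636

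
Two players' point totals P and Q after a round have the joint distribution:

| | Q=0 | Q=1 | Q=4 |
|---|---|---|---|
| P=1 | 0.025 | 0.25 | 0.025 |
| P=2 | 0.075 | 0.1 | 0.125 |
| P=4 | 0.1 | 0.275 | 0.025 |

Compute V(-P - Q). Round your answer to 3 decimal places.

2.794

E[P] = 2.5,  E[Q] = 1.325,  E[PQ] = 3.05
V(P) = 7.9 − (2.5)² = 1.65;  V(Q) = 3.425 − (1.325)² = 1.669375
cov(P,Q) = 3.05 − (2.5)(1.325) = -0.2625
V(-P - Q) = (-1)²·1.65 + (-1)²·1.669375 + 2·(-1)·(-1)·-0.2625 = 2.794375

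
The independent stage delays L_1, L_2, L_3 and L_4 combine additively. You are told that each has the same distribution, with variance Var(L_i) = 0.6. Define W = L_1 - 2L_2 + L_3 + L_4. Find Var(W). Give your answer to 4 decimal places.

4.2000

By independence, Var(W) = (1)²Var(L_1) + (-2)²Var(L_2) + (1)²Var(L_3) + (1)²Var(L_4)
= (1)²·0.6 + (-2)²·0.6 + (1)²·0.6 + (1)²·0.6 = 4.2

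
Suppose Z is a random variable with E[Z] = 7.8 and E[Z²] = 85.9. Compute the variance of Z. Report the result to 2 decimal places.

25.06

V(Z) = 85.9 − (7.8)² = 25.06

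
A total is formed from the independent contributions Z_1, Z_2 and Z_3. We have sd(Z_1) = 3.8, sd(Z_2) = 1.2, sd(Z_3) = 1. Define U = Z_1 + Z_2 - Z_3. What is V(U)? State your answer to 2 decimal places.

16.88

V(Z_1) = 14.44, V(Z_2) = 1.44, V(Z_3) = 1
By independence, V(U) = (1)²V(Z_1) + (1)²V(Z_2) + (-1)²V(Z_3)
= (1)²·14.44 + (1)²·1.44 + (-1)²·1 = 16.88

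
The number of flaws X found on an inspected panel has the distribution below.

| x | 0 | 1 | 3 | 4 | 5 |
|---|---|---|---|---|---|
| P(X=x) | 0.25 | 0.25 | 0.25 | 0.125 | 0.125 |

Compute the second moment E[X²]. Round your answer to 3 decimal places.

7.625

E[X²] = (0)²(0.25) + (1)²(0.25) + (3)²(0.25) + (4)²(0.125) + (5)²(0.125) = 7.625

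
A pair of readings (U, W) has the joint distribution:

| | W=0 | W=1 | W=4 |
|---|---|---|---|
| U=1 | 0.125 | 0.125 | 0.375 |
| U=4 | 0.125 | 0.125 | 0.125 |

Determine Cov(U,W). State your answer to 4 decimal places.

-0.6563

E[U] = 2.125,  E[W] = 2.25
E[UW] = 4.125
Cov(U,W) = E[UW] − E[U]E[W] = 4.125 − (2.125)(2.25) = -0.65625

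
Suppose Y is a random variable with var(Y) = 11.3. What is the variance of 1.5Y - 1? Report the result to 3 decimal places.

25.425

var(1.5Y - 1) = (1.5)²·var(Y) = 2.25·11.3 = 25.425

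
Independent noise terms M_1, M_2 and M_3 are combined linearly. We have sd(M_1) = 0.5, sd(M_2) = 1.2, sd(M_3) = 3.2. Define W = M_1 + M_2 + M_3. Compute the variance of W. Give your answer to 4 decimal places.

11.9300

Var(M_1) = 0.25, Var(M_2) = 1.44, Var(M_3) = 10.24
By independence, Var(W) = (1)²Var(M_1) + (1)²Var(M_2) + (1)²Var(M_3)
= (1)²·0.25 + (1)²·1.44 + (1)²·10.24 = 11.93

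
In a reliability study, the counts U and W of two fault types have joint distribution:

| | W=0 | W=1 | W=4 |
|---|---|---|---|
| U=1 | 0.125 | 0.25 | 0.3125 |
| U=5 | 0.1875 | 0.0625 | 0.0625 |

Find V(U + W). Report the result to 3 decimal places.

4.434

E[U] = 2.25,  E[W] = 1.8125,  E[UW] = 3.0625
V(U) = 8.5 − (2.25)² = 3.4375;  V(W) = 6.3125 − (1.8125)² = 3.02734375
Cov(U,W) = 3.0625 − (2.25)(1.8125) = -1.015625
V(U + W) = (1)²·3.4375 + (1)²·3.02734375 + 2·(1)·(1)·-1.015625 = 4.43359375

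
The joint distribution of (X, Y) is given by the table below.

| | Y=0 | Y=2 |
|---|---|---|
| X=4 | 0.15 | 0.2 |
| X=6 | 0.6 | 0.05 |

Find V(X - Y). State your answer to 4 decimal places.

2.5600

E[X] = 5.3,  E[Y] = 0.5,  E[XY] = 2.2
V(X) = 29 − (5.3)² = 0.91;  V(Y) = 1 − (0.5)² = 0.75
Cov(X,Y) = 2.2 − (5.3)(0.5) = -0.45
V(X - Y) = (1)²·0.91 + (-1)²·0.75 + 2·(1)·(-1)·-0.45 = 2.56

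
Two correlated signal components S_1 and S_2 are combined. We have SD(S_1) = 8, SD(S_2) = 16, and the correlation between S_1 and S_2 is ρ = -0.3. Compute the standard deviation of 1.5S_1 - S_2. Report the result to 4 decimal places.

22.6980

V(S_1) = (8)² = 64;  V(S_2) = (16)² = 256
cov(S_1,S_2) = ρ·SD(S_1)·SD(S_2) = -0.3·8·16 = -38.4
V(1.5S_1 - S_2) = (1.5)²·V(S_1) + (-1)²·V(S_2) + 2·(1.5)·(-1)·cov(S_1,S_2)
= 2.25·64 + 1·256 + -3·-38.4 = 515.2
SD(1.5S_1 - S_2) = √515.2 ≈ 22.6980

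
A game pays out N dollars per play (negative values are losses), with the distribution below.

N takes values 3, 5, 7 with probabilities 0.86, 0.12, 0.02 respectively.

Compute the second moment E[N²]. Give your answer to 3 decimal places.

11.720

E[N²] = (3)²(0.86) + (5)²(0.12) + (7)²(0.02) = 11.72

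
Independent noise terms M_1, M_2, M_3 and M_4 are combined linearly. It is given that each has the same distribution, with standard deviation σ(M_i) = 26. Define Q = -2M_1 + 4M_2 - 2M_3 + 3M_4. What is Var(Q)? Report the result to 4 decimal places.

Var(M_i) = (26)² = 676
By independence, Var(Q) = (-2)²Var(M_1) + (4)²Var(M_2) + (-2)²Var(M_3) + (3)²Var(M_4)
= (-2)²·676 + (4)²·676 + (-2)²·676 + (3)²·676 = 22308

22308.0000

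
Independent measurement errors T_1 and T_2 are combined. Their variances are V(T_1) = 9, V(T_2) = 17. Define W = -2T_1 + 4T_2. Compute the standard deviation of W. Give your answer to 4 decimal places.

By independence, V(W) = (-2)²V(T_1) + (4)²V(T_2)
= (-2)²·9 + (4)²·17 = 308
σ(W) = √308 ≈ 17.5499

17.5499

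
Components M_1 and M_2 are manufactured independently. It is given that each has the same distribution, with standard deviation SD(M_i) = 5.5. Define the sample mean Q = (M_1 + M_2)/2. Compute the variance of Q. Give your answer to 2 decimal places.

V(M_i) = (5.5)² = 30.25
By independence, V(Q) = (0.5)²V(M_1) + (0.5)²V(M_2)
= (0.5)²·30.25 + (0.5)²·30.25 = 15.125

15.13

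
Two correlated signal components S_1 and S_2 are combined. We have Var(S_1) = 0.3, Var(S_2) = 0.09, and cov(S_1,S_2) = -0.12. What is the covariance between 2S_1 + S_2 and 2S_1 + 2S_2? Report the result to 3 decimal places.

cov(2S_1 + S_2, 2S_1 + 2S_2) = (2)(2)Var(S_1) + (1)(2)Var(S_2) + [(2)(2) + (1)(2)]cov(S_1,S_2)
= 4·0.3 + 2·0.09 + 6·-0.12 = 0.66

0.660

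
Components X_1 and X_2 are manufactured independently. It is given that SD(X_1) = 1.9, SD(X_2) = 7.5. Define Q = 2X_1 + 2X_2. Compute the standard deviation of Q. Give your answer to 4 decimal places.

15.4738

V(X_1) = 3.61, V(X_2) = 56.25
By independence, V(Q) = (2)²V(X_1) + (2)²V(X_2)
= (2)²·3.61 + (2)²·56.25 = 239.44
SD(Q) = √239.44 ≈ 15.4738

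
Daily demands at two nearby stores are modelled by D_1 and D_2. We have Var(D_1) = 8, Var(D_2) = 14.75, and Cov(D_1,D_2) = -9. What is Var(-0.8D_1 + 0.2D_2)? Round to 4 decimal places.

Var(-0.8D_1 + 0.2D_2) = (-0.8)²·Var(D_1) + (0.2)²·Var(D_2) + 2·(-0.8)·(0.2)·Cov(D_1,D_2)
= 0.64·8 + 0.04·14.75 + -0.32·-9 = 8.59

8.5900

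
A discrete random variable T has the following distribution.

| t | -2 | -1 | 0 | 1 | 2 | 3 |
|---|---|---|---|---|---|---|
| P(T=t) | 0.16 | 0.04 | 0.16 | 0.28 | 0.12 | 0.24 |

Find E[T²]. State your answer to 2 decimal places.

E[T²] = (-2)²(0.16) + (-1)²(0.04) + (0)²(0.16) + (1)²(0.28) + (2)²(0.12) + (3)²(0.24) = 3.6

3.60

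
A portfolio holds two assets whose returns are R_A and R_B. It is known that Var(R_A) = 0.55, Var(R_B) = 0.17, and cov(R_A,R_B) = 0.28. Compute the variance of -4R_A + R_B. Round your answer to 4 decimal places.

6.7300

Var(-4R_A + R_B) = (-4)²·Var(R_A) + (1)²·Var(R_B) + 2·(-4)·(1)·cov(R_A,R_B)
= 16·0.55 + 1·0.17 + -8·0.28 = 6.73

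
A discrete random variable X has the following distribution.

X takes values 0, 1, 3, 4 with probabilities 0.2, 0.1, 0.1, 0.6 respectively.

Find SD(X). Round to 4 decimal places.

1.6613

E[X] = (0)(0.2) + (1)(0.1) + (3)(0.1) + (4)(0.6) = 2.8
E[X²] = (0)²(0.2) + (1)²(0.1) + (3)²(0.1) + (4)²(0.6) = 10.6
Var(X) = E[X²] − (E[X])² = 10.6 − (2.8)² = 2.76
SD(X) = √2.76 ≈ 1.6613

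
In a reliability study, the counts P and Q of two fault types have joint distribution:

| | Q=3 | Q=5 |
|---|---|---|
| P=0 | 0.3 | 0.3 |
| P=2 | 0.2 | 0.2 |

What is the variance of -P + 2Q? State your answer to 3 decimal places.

4.960

E[P] = 0.8,  E[Q] = 4,  E[PQ] = 3.2
Var(P) = 1.6 − (0.8)² = 0.96;  Var(Q) = 17 − (4)² = 1
Cov(P,Q) = 3.2 − (0.8)(4) = 0
Var(-P + 2Q) = (-1)²·0.96 + (2)²·1 + 2·(-1)·(2)·0 = 4.96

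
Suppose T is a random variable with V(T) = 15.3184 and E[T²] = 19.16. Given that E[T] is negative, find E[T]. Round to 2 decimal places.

-1.96

(E[T])² = E[T²] − V(T) = 19.16 − 15.3184 = 3.8416
E[T] = −√3.8416 = -1.96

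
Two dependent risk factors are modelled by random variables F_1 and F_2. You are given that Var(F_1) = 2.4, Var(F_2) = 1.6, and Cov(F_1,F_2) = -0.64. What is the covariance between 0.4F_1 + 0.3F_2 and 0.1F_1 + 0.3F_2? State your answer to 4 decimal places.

0.1440

Cov(0.4F_1 + 0.3F_2, 0.1F_1 + 0.3F_2) = (0.4)(0.1)Var(F_1) + (0.3)(0.3)Var(F_2) + [(0.4)(0.3) + (0.3)(0.1)]Cov(F_1,F_2)
= 0.04·2.4 + 0.09·1.6 + 0.15·-0.64 = 0.144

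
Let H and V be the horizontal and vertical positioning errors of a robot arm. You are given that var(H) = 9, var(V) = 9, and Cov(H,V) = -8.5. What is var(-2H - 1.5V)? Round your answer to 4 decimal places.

var(-2H - 1.5V) = (-2)²·var(H) + (-1.5)²·var(V) + 2·(-2)·(-1.5)·Cov(H,V)
= 4·9 + 2.25·9 + 6·-8.5 = 5.25

5.2500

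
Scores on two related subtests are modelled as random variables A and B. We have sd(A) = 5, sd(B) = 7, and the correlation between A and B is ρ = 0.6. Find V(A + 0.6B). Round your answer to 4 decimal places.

V(A) = (5)² = 25;  V(B) = (7)² = 49
Cov(A,B) = ρ·sd(A)·sd(B) = 0.6·5·7 = 21
V(A + 0.6B) = (1)²·V(A) + (0.6)²·V(B) + 2·(1)·(0.6)·Cov(A,B)
= 1·25 + 0.36·49 + 1.2·21 = 67.84

67.8400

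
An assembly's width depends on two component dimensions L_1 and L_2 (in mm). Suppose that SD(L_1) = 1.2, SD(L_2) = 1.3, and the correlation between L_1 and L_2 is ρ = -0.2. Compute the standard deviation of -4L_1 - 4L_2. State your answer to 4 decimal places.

6.3321

Var(L_1) = (1.2)² = 1.44;  Var(L_2) = (1.3)² = 1.69
cov(L_1,L_2) = ρ·SD(L_1)·SD(L_2) = -0.2·1.2·1.3 = -0.312
Var(-4L_1 - 4L_2) = (-4)²·Var(L_1) + (-4)²·Var(L_2) + 2·(-4)·(-4)·cov(L_1,L_2)
= 16·1.44 + 16·1.69 + 32·-0.312 = 40.096
SD(-4L_1 - 4L_2) = √40.096 ≈ 6.3321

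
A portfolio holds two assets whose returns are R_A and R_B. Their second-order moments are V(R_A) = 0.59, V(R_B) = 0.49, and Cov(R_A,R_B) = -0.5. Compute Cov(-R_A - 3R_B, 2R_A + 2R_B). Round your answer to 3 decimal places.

Cov(-R_A - 3R_B, 2R_A + 2R_B) = (-1)(2)V(R_A) + (-3)(2)V(R_B) + [(-1)(2) + (-3)(2)]Cov(R_A,R_B)
= -2·0.59 + -6·0.49 + -8·-0.5 = -0.12

-0.120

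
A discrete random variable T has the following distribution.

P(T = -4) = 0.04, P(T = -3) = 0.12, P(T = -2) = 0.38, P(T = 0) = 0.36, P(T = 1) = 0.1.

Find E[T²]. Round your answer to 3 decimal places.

E[T²] = (-4)²(0.04) + (-3)²(0.12) + (-2)²(0.38) + (0)²(0.36) + (1)²(0.1) = 3.34

3.340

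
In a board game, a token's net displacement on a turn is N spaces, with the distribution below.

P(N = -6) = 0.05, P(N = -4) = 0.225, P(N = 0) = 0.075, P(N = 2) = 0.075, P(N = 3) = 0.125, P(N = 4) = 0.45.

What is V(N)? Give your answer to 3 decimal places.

E[N] = (-6)(0.05) + (-4)(0.225) + (0)(0.075) + (2)(0.075) + (3)(0.125) + (4)(0.45) = 1.125
E[N²] = (-6)²(0.05) + (-4)²(0.225) + (0)²(0.075) + (2)²(0.075) + (3)²(0.125) + (4)²(0.45) = 14.025
V(N) = E[N²] − (E[N])² = 14.025 − (1.125)² = 12.759375

12.759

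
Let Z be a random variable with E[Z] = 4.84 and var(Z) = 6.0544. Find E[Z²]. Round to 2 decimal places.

E[Z²] = var(Z) + (E[Z])² = 6.0544 + (4.84)² = 29.48

29.48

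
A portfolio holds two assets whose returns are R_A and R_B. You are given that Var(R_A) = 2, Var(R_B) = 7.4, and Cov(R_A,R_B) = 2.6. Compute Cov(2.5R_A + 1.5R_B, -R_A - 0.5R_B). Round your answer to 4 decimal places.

Cov(2.5R_A + 1.5R_B, -R_A - 0.5R_B) = (2.5)(-1)Var(R_A) + (1.5)(-0.5)Var(R_B) + [(2.5)(-0.5) + (1.5)(-1)]Cov(R_A,R_B)
= -2.5·2 + -0.75·7.4 + -2.75·2.6 = -17.7

-17.7000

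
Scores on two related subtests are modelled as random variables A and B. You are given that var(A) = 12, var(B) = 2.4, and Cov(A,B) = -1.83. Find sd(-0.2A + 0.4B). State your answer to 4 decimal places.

var(-0.2A + 0.4B) = (-0.2)²·var(A) + (0.4)²·var(B) + 2·(-0.2)·(0.4)·Cov(A,B)
= 0.04·12 + 0.16·2.4 + -0.16·-1.83 = 1.1568
sd(-0.2A + 0.4B) = √1.1568 ≈ 1.0755

1.0755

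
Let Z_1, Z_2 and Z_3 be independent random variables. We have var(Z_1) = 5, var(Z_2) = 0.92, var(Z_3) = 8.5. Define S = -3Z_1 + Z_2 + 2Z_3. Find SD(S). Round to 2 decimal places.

By independence, var(S) = (-3)²var(Z_1) + (1)²var(Z_2) + (2)²var(Z_3)
= (-3)²·5 + (1)²·0.92 + (2)²·8.5 = 79.92
SD(S) = √79.92 ≈ 8.94

8.94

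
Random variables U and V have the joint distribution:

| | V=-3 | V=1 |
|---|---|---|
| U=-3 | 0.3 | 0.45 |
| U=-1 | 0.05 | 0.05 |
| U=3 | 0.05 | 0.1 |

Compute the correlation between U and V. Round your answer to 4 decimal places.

E[U] = -1.9,  E[V] = -0.6
E[UV] = 1.3
Cov(U,V) = E[UV] − E[U]E[V] = 1.3 − (-1.9)(-0.6) = 0.16
Var(U) = 4.59,  Var(V) = 3.84
ρ = 0.16 / √(4.59·3.84) ≈ 0.0381

0.0381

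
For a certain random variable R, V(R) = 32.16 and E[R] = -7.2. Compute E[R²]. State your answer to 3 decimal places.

84.000

E[R²] = V(R) + (E[R])² = 32.16 + (-7.2)² = 84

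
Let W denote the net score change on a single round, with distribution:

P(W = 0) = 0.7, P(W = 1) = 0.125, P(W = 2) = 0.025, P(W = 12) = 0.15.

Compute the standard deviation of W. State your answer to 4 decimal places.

4.2337

E[W] = (0)(0.7) + (1)(0.125) + (2)(0.025) + (12)(0.15) = 1.975
E[W²] = (0)²(0.7) + (1)²(0.125) + (2)²(0.025) + (12)²(0.15) = 21.825
var(W) = E[W²] − (E[W])² = 21.825 − (1.975)² = 17.924375
SD(W) = √17.924375 ≈ 4.2337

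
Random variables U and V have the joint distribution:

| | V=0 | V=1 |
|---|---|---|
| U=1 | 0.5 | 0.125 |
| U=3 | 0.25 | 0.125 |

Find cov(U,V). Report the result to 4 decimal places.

E[U] = 1.75,  E[V] = 0.25
E[UV] = 0.5
cov(U,V) = E[UV] − E[U]E[V] = 0.5 − (1.75)(0.25) = 0.0625

0.0625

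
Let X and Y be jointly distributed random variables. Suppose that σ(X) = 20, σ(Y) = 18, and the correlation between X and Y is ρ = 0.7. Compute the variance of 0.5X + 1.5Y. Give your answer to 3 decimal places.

1207.000

Var(X) = (20)² = 400;  Var(Y) = (18)² = 324
Cov(X,Y) = ρ·σ(X)·σ(Y) = 0.7·20·18 = 252
Var(0.5X + 1.5Y) = (0.5)²·Var(X) + (1.5)²·Var(Y) + 2·(0.5)·(1.5)·Cov(X,Y)
= 0.25·400 + 2.25·324 + 1.5·252 = 1207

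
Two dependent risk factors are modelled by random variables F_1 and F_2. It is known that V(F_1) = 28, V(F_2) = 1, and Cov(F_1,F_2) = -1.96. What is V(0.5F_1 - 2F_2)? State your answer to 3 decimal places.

V(0.5F_1 - 2F_2) = (0.5)²·V(F_1) + (-2)²·V(F_2) + 2·(0.5)·(-2)·Cov(F_1,F_2)
= 0.25·28 + 4·1 + -2·-1.96 = 14.92

14.920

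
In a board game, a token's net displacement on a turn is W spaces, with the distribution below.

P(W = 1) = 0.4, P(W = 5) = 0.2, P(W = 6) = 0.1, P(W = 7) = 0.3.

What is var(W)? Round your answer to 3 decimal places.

6.890

E[W] = (1)(0.4) + (5)(0.2) + (6)(0.1) + (7)(0.3) = 4.1
E[W²] = (1)²(0.4) + (5)²(0.2) + (6)²(0.1) + (7)²(0.3) = 23.7
var(W) = E[W²] − (E[W])² = 23.7 − (4.1)² = 6.89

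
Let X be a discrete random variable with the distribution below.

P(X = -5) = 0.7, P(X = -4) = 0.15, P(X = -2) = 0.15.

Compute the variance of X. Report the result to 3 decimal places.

1.140

E[X] = (-5)(0.7) + (-4)(0.15) + (-2)(0.15) = -4.4
E[X²] = (-5)²(0.7) + (-4)²(0.15) + (-2)²(0.15) = 20.5
V(X) = E[X²] − (E[X])² = 20.5 − (-4.4)² = 1.14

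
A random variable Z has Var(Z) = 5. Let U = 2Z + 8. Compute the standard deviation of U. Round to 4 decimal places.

4.4721

Var(2Z + 8) = (2)²·5 = 20
sd(U) = √20 ≈ 4.4721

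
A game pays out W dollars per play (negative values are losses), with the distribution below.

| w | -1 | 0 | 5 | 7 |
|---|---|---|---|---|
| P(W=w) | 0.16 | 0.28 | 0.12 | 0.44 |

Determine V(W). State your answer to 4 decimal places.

12.3296

E[W] = (-1)(0.16) + (0)(0.28) + (5)(0.12) + (7)(0.44) = 3.52
E[W²] = (-1)²(0.16) + (0)²(0.28) + (5)²(0.12) + (7)²(0.44) = 24.72
V(W) = E[W²] − (E[W])² = 24.72 − (3.52)² = 12.3296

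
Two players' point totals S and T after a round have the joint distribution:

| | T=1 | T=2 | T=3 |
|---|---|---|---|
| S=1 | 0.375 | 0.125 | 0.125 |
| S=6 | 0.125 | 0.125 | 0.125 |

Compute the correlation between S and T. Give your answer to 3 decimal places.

0.234

E[S] = 2.875,  E[T] = 1.75
E[ST] = 5.5
Cov(S,T) = E[ST] − E[S]E[T] = 5.5 − (2.875)(1.75) = 0.46875
V(S) = 5.859375,  V(T) = 0.6875
ρ = 0.46875 / √(5.859375·0.6875) ≈ 0.234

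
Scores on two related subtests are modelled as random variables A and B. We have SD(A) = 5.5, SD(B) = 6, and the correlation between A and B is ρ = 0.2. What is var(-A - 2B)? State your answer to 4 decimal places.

200.6500

var(A) = (5.5)² = 30.25;  var(B) = (6)² = 36
Cov(A,B) = ρ·SD(A)·SD(B) = 0.2·5.5·6 = 6.6
var(-A - 2B) = (-1)²·var(A) + (-2)²·var(B) + 2·(-1)·(-2)·Cov(A,B)
= 1·30.25 + 4·36 + 4·6.6 = 200.65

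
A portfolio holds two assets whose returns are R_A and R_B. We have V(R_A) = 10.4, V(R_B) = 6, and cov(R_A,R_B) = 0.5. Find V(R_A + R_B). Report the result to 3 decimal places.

V(R_A + R_B) = (1)²·V(R_A) + (1)²·V(R_B) + 2·(1)·(1)·cov(R_A,R_B)
= 1·10.4 + 1·6 + 2·0.5 = 17.4

17.400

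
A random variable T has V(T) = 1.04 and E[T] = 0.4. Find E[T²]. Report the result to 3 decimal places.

E[T²] = V(T) + (E[T])² = 1.04 + (0.4)² = 1.2

1.200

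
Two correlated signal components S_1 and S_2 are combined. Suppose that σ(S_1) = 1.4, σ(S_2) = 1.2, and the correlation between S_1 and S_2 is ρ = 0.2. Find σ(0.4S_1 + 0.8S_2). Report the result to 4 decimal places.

Var(S_1) = (1.4)² = 1.96;  Var(S_2) = (1.2)² = 1.44
Cov(S_1,S_2) = ρ·σ(S_1)·σ(S_2) = 0.2·1.4·1.2 = 0.336
Var(0.4S_1 + 0.8S_2) = (0.4)²·Var(S_1) + (0.8)²·Var(S_2) + 2·(0.4)·(0.8)·Cov(S_1,S_2)
= 0.16·1.96 + 0.64·1.44 + 0.64·0.336 = 1.45024
σ(0.4S_1 + 0.8S_2) = √1.45024 ≈ 1.2043

1.2043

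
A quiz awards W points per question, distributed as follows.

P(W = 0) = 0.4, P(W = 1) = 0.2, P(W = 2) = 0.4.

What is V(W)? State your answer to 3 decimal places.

E[W] = (0)(0.4) + (1)(0.2) + (2)(0.4) = 1
E[W²] = (0)²(0.4) + (1)²(0.2) + (2)²(0.4) = 1.8
V(W) = E[W²] − (E[W])² = 1.8 − (1)² = 0.8

0.800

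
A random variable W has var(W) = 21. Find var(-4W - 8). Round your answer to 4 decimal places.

336.0000

var(-4W - 8) = (-4)²·var(W) = 16·21 = 336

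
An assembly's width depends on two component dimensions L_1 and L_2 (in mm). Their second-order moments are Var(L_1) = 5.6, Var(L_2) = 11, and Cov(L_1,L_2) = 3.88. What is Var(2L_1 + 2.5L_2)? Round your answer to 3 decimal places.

129.950

Var(2L_1 + 2.5L_2) = (2)²·Var(L_1) + (2.5)²·Var(L_2) + 2·(2)·(2.5)·Cov(L_1,L_2)
= 4·5.6 + 6.25·11 + 10·3.88 = 129.95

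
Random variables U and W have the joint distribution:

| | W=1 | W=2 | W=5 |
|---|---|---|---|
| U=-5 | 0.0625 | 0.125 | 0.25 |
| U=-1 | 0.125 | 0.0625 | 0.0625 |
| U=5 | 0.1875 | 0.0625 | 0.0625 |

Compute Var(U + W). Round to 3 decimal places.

15.734

E[U] = -0.875,  E[W] = 2.75,  E[UW] = -5.25
Var(U) = 19 − (-0.875)² = 18.234375;  Var(W) = 10.75 − (2.75)² = 3.1875
Cov(U,W) = -5.25 − (-0.875)(2.75) = -2.84375
Var(U + W) = (1)²·18.234375 + (1)²·3.1875 + 2·(1)·(1)·-2.84375 = 15.734375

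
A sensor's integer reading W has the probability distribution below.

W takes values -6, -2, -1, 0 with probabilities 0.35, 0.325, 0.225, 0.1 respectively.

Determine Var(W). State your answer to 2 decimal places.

5.27

E[W] = (-6)(0.35) + (-2)(0.325) + (-1)(0.225) + (0)(0.1) = -2.975
E[W²] = (-6)²(0.35) + (-2)²(0.325) + (-1)²(0.225) + (0)²(0.1) = 14.125
Var(W) = E[W²] − (E[W])² = 14.125 − (-2.975)² = 5.274375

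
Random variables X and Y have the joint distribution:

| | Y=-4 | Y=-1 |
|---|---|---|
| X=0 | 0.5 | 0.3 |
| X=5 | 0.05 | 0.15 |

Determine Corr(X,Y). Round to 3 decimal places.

E[X] = 1,  E[Y] = -2.65
E[XY] = -1.75
Cov(X,Y) = E[XY] − E[X]E[Y] = -1.75 − (1)(-2.65) = 0.9
Var(X) = 4,  Var(Y) = 2.2275
ρ = 0.9 / √(4·2.2275) ≈ 0.302

0.302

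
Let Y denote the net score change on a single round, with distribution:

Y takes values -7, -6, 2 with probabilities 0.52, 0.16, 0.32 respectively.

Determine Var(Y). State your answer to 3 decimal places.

16.838

E[Y] = (-7)(0.52) + (-6)(0.16) + (2)(0.32) = -3.96
E[Y²] = (-7)²(0.52) + (-6)²(0.16) + (2)²(0.32) = 32.52
Var(Y) = E[Y²] − (E[Y])² = 32.52 − (-3.96)² = 16.8384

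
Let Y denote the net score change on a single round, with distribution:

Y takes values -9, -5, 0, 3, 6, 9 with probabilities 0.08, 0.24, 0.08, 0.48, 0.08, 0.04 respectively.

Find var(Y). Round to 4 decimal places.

E[Y] = (-9)(0.08) + (-5)(0.24) + (0)(0.08) + (3)(0.48) + (6)(0.08) + (9)(0.04) = 0.36
E[Y²] = (-9)²(0.08) + (-5)²(0.24) + (0)²(0.08) + (3)²(0.48) + (6)²(0.08) + (9)²(0.04) = 22.92
var(Y) = E[Y²] − (E[Y])² = 22.92 − (0.36)² = 22.7904

22.7904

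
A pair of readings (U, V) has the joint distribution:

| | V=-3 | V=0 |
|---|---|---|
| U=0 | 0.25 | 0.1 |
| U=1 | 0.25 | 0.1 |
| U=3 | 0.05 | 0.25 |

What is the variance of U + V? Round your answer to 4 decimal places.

E[U] = 1.25,  E[V] = -1.65,  E[UV] = -1.2
Var(U) = 3.05 − (1.25)² = 1.4875;  Var(V) = 4.95 − (-1.65)² = 2.2275
Cov(U,V) = -1.2 − (1.25)(-1.65) = 0.8625
Var(U + V) = (1)²·1.4875 + (1)²·2.2275 + 2·(1)·(1)·0.8625 = 5.44

5.4400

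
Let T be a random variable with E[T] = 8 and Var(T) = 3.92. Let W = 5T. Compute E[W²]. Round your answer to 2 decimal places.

1698.00

E[5T] = 5·8 = 40
Var(5T) = (5)²·3.92 = 98
E[W²] = Var(W) + (E[W])² = 98 + (40)² = 1698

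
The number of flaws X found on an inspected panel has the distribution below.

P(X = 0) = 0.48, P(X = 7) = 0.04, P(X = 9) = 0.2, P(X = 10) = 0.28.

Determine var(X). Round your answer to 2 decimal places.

E[X] = (0)(0.48) + (7)(0.04) + (9)(0.2) + (10)(0.28) = 4.88
E[X²] = (0)²(0.48) + (7)²(0.04) + (9)²(0.2) + (10)²(0.28) = 46.16
var(X) = E[X²] − (E[X])² = 46.16 − (4.88)² = 22.3456

22.35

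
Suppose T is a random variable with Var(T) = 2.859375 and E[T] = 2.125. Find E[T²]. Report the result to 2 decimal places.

E[T²] = Var(T) + (E[T])² = 2.859375 + (2.125)² = 7.375

7.38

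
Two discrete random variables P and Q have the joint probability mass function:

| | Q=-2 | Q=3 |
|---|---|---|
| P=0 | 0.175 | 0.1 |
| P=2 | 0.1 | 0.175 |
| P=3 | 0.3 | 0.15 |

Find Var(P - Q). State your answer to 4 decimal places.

E[P] = 1.9,  E[Q] = 0.125,  E[PQ] = 0.2
Var(P) = 5.15 − (1.9)² = 1.54;  Var(Q) = 6.125 − (0.125)² = 6.109375
Cov(P,Q) = 0.2 − (1.9)(0.125) = -0.0375
Var(P - Q) = (1)²·1.54 + (-1)²·6.109375 + 2·(1)·(-1)·-0.0375 = 7.724375

7.7244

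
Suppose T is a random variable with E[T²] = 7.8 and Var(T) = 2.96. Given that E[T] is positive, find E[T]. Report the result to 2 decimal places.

2.20

(E[T])² = E[T²] − Var(T) = 7.8 − 2.96 = 4.84
E[T] = √4.84 = 2.2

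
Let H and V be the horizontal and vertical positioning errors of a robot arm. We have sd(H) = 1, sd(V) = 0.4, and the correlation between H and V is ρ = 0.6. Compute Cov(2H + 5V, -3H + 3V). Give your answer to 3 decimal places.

-5.760

Var(H) = (1)² = 1;  Var(V) = (0.4)² = 0.16
Cov(H,V) = ρ·sd(H)·sd(V) = 0.6·1·0.4 = 0.24
Cov(2H + 5V, -3H + 3V) = (2)(-3)Var(H) + (5)(3)Var(V) + [(2)(3) + (5)(-3)]Cov(H,V)
= -6·1 + 15·0.16 + -9·0.24 = -5.76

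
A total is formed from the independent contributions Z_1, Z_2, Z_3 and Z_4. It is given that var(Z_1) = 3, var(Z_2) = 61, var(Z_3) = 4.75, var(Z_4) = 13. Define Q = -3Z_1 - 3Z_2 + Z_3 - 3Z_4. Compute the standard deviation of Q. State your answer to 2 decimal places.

26.41

By independence, var(Q) = (-3)²var(Z_1) + (-3)²var(Z_2) + (1)²var(Z_3) + (-3)²var(Z_4)
= (-3)²·3 + (-3)²·61 + (1)²·4.75 + (-3)²·13 = 697.75
SD(Q) = √697.75 ≈ 26.41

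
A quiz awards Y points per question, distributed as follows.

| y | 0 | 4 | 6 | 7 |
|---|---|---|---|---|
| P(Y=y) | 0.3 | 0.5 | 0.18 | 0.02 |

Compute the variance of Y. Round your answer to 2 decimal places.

E[Y] = (0)(0.3) + (4)(0.5) + (6)(0.18) + (7)(0.02) = 3.22
E[Y²] = (0)²(0.3) + (4)²(0.5) + (6)²(0.18) + (7)²(0.02) = 15.46
Var(Y) = E[Y²] − (E[Y])² = 15.46 − (3.22)² = 5.0916

5.09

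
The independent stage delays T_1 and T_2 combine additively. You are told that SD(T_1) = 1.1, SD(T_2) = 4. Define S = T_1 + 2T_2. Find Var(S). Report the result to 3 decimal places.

65.210

Var(T_1) = 1.21, Var(T_2) = 16
By independence, Var(S) = (1)²Var(T_1) + (2)²Var(T_2)
= (1)²·1.21 + (2)²·16 = 65.21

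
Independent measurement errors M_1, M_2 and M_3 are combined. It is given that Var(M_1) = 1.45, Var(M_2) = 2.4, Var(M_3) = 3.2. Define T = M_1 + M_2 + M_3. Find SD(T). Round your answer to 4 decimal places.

By independence, Var(T) = (1)²Var(M_1) + (1)²Var(M_2) + (1)²Var(M_3)
= (1)²·1.45 + (1)²·2.4 + (1)²·3.2 = 7.05
SD(T) = √7.05 ≈ 2.6552

2.6552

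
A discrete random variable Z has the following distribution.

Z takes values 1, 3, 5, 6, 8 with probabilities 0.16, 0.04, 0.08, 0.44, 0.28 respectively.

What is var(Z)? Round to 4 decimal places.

E[Z] = (1)(0.16) + (3)(0.04) + (5)(0.08) + (6)(0.44) + (8)(0.28) = 5.56
E[Z²] = (1)²(0.16) + (3)²(0.04) + (5)²(0.08) + (6)²(0.44) + (8)²(0.28) = 36.28
var(Z) = E[Z²] − (E[Z])² = 36.28 − (5.56)² = 5.3664

5.3664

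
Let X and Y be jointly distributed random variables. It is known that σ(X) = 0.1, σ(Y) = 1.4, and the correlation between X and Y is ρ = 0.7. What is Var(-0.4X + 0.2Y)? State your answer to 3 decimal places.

Var(X) = (0.1)² = 0.01;  Var(Y) = (1.4)² = 1.96
cov(X,Y) = ρ·σ(X)·σ(Y) = 0.7·0.1·1.4 = 0.098
Var(-0.4X + 0.2Y) = (-0.4)²·Var(X) + (0.2)²·Var(Y) + 2·(-0.4)·(0.2)·cov(X,Y)
= 0.16·0.01 + 0.04·1.96 + -0.16·0.098 = 0.06432

0.064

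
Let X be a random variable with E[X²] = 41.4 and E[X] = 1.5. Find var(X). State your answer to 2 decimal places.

39.15

var(X) = 41.4 − (1.5)² = 39.15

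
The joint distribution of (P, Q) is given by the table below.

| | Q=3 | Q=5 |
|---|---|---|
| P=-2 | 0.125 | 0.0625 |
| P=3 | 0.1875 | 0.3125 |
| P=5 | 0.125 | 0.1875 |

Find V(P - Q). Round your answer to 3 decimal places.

E[P] = 2.6875,  E[Q] = 4.125,  E[PQ] = 11.5625
V(P) = 13.0625 − (2.6875)² = 5.83984375;  V(Q) = 18 − (4.125)² = 0.984375
Cov(P,Q) = 11.5625 − (2.6875)(4.125) = 0.4765625
V(P - Q) = (1)²·5.83984375 + (-1)²·0.984375 + 2·(1)·(-1)·0.4765625 = 5.87109375

5.871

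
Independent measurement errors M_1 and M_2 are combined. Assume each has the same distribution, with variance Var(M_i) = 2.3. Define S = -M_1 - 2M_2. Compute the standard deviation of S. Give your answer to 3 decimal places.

3.391

By independence, Var(S) = (-1)²Var(M_1) + (-2)²Var(M_2)
= (-1)²·2.3 + (-2)²·2.3 = 11.5
σ(S) = √11.5 ≈ 3.391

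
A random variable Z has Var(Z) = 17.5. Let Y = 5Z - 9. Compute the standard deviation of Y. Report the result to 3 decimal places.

20.917

Var(5Z - 9) = (5)²·17.5 = 437.5
SD(Y) = √437.5 ≈ 20.917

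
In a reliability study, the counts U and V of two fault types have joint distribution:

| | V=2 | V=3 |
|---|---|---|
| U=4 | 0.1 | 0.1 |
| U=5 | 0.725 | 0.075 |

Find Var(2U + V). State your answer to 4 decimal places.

E[U] = 4.8,  E[V] = 2.175,  E[UV] = 10.375
Var(U) = 23.2 − (4.8)² = 0.16;  Var(V) = 4.875 − (2.175)² = 0.144375
Cov(U,V) = 10.375 − (4.8)(2.175) = -0.065
Var(2U + V) = (2)²·0.16 + (1)²·0.144375 + 2·(2)·(1)·-0.065 = 0.524375

0.5244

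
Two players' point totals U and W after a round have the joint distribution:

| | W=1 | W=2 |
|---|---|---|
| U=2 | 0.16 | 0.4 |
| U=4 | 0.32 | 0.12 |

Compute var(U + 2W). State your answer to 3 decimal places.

1.114

E[U] = 2.88,  E[W] = 1.52,  E[UW] = 4.16
var(U) = 9.28 − (2.88)² = 0.9856;  var(W) = 2.56 − (1.52)² = 0.2496
cov(U,W) = 4.16 − (2.88)(1.52) = -0.2176
var(U + 2W) = (1)²·0.9856 + (2)²·0.2496 + 2·(1)·(2)·-0.2176 = 1.1136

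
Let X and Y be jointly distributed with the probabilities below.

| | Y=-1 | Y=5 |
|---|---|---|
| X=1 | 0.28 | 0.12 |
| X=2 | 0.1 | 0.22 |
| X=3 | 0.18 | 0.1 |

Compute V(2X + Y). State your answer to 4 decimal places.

E[X] = 1.88,  E[Y] = 1.64,  E[XY] = 3.28
V(X) = 4.2 − (1.88)² = 0.6656;  V(Y) = 11.56 − (1.64)² = 8.8704
cov(X,Y) = 3.28 − (1.88)(1.64) = 0.1968
V(2X + Y) = (2)²·0.6656 + (1)²·8.8704 + 2·(2)·(1)·0.1968 = 12.32

12.3200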